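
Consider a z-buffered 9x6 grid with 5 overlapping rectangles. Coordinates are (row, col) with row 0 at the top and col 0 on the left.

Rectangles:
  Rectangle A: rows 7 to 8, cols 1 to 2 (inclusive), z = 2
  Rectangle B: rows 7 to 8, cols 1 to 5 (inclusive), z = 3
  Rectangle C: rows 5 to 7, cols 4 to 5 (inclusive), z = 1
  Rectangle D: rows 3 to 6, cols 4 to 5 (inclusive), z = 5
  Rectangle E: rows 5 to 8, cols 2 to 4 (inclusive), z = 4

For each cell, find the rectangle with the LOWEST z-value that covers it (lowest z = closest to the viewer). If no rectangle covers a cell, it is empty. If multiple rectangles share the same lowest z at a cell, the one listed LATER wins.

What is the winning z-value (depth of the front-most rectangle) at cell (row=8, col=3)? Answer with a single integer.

Check cell (8,3):
  A: rows 7-8 cols 1-2 -> outside (col miss)
  B: rows 7-8 cols 1-5 z=3 -> covers; best now B (z=3)
  C: rows 5-7 cols 4-5 -> outside (row miss)
  D: rows 3-6 cols 4-5 -> outside (row miss)
  E: rows 5-8 cols 2-4 z=4 -> covers; best now B (z=3)
Winner: B at z=3

Answer: 3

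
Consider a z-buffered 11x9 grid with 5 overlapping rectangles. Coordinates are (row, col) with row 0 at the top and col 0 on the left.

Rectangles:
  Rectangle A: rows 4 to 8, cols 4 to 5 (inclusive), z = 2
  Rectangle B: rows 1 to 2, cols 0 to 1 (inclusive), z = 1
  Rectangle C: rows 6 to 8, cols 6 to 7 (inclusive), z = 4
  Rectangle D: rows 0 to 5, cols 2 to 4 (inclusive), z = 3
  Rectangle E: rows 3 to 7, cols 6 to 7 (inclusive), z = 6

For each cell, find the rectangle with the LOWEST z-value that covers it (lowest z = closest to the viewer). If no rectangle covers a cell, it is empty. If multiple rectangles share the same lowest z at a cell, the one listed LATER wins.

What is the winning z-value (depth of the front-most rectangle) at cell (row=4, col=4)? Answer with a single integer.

Check cell (4,4):
  A: rows 4-8 cols 4-5 z=2 -> covers; best now A (z=2)
  B: rows 1-2 cols 0-1 -> outside (row miss)
  C: rows 6-8 cols 6-7 -> outside (row miss)
  D: rows 0-5 cols 2-4 z=3 -> covers; best now A (z=2)
  E: rows 3-7 cols 6-7 -> outside (col miss)
Winner: A at z=2

Answer: 2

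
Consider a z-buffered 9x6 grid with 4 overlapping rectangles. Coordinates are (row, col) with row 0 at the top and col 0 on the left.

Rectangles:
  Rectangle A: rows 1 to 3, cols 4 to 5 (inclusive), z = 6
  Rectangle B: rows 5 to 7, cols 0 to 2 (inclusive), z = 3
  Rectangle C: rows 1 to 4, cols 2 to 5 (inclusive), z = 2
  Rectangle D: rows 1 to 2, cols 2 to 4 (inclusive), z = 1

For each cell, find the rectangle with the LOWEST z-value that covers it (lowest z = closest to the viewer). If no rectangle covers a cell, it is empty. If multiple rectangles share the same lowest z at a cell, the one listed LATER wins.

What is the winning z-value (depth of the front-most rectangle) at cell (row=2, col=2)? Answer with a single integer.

Answer: 1

Derivation:
Check cell (2,2):
  A: rows 1-3 cols 4-5 -> outside (col miss)
  B: rows 5-7 cols 0-2 -> outside (row miss)
  C: rows 1-4 cols 2-5 z=2 -> covers; best now C (z=2)
  D: rows 1-2 cols 2-4 z=1 -> covers; best now D (z=1)
Winner: D at z=1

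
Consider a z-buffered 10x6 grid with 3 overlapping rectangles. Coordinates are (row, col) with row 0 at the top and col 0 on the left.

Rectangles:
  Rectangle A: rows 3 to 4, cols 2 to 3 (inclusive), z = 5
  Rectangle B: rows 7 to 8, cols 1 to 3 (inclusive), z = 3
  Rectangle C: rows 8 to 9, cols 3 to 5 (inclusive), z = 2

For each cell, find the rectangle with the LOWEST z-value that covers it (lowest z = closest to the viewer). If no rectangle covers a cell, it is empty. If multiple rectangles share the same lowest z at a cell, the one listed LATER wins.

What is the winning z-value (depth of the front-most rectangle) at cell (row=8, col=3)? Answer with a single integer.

Answer: 2

Derivation:
Check cell (8,3):
  A: rows 3-4 cols 2-3 -> outside (row miss)
  B: rows 7-8 cols 1-3 z=3 -> covers; best now B (z=3)
  C: rows 8-9 cols 3-5 z=2 -> covers; best now C (z=2)
Winner: C at z=2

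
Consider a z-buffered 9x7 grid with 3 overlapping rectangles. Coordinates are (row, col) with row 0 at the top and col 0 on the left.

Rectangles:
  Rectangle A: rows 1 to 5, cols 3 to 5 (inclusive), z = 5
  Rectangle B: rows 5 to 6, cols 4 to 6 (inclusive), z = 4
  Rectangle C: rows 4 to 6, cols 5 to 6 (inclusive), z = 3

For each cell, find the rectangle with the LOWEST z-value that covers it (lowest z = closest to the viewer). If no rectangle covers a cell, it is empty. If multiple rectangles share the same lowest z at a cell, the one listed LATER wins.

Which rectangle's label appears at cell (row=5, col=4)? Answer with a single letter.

Answer: B

Derivation:
Check cell (5,4):
  A: rows 1-5 cols 3-5 z=5 -> covers; best now A (z=5)
  B: rows 5-6 cols 4-6 z=4 -> covers; best now B (z=4)
  C: rows 4-6 cols 5-6 -> outside (col miss)
Winner: B at z=4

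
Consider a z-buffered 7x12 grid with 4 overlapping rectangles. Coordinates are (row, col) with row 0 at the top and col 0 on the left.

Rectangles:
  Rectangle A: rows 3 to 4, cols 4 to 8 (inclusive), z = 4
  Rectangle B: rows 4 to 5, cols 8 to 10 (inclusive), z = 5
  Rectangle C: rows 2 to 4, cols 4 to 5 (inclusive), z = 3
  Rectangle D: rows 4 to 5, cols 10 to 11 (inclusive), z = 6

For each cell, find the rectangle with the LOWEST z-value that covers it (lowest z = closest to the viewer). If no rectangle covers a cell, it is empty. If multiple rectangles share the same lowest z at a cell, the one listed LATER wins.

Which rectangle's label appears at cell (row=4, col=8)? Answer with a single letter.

Check cell (4,8):
  A: rows 3-4 cols 4-8 z=4 -> covers; best now A (z=4)
  B: rows 4-5 cols 8-10 z=5 -> covers; best now A (z=4)
  C: rows 2-4 cols 4-5 -> outside (col miss)
  D: rows 4-5 cols 10-11 -> outside (col miss)
Winner: A at z=4

Answer: A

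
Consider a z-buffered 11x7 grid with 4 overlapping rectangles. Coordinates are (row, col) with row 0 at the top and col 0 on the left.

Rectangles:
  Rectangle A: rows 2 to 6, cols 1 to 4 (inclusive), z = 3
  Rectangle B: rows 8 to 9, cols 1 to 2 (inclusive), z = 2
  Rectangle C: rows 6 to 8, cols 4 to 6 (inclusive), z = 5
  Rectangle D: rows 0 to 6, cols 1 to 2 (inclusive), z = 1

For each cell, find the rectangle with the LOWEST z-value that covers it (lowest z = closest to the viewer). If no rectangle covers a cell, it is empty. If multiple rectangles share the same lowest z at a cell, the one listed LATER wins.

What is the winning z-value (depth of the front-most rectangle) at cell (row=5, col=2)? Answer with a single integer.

Check cell (5,2):
  A: rows 2-6 cols 1-4 z=3 -> covers; best now A (z=3)
  B: rows 8-9 cols 1-2 -> outside (row miss)
  C: rows 6-8 cols 4-6 -> outside (row miss)
  D: rows 0-6 cols 1-2 z=1 -> covers; best now D (z=1)
Winner: D at z=1

Answer: 1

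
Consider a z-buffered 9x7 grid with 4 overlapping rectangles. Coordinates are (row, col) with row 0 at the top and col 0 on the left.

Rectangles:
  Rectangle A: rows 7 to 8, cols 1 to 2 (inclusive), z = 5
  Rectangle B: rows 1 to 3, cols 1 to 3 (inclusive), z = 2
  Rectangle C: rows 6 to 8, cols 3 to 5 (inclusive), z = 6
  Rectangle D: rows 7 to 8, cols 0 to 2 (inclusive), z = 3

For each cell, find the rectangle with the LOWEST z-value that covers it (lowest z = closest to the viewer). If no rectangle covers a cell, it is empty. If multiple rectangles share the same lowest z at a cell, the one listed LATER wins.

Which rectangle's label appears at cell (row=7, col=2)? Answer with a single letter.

Answer: D

Derivation:
Check cell (7,2):
  A: rows 7-8 cols 1-2 z=5 -> covers; best now A (z=5)
  B: rows 1-3 cols 1-3 -> outside (row miss)
  C: rows 6-8 cols 3-5 -> outside (col miss)
  D: rows 7-8 cols 0-2 z=3 -> covers; best now D (z=3)
Winner: D at z=3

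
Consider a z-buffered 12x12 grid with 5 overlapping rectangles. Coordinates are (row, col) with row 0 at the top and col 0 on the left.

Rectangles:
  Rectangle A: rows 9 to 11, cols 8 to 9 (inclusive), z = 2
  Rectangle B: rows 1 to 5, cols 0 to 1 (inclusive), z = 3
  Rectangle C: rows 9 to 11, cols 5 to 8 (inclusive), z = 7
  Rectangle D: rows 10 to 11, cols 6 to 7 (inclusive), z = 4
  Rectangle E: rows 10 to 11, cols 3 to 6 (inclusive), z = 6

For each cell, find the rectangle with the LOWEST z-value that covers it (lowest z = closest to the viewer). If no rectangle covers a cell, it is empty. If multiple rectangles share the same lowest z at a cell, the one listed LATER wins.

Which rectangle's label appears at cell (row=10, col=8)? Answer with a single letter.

Check cell (10,8):
  A: rows 9-11 cols 8-9 z=2 -> covers; best now A (z=2)
  B: rows 1-5 cols 0-1 -> outside (row miss)
  C: rows 9-11 cols 5-8 z=7 -> covers; best now A (z=2)
  D: rows 10-11 cols 6-7 -> outside (col miss)
  E: rows 10-11 cols 3-6 -> outside (col miss)
Winner: A at z=2

Answer: A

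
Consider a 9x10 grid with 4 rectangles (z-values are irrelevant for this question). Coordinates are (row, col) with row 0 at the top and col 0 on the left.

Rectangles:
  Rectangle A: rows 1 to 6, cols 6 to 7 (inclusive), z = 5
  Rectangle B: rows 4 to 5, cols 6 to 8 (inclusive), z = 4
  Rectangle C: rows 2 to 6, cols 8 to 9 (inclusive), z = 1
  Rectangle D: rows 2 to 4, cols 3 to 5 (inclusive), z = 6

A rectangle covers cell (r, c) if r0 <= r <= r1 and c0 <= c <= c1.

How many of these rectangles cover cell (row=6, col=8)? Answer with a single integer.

Check cell (6,8):
  A: rows 1-6 cols 6-7 -> outside (col miss)
  B: rows 4-5 cols 6-8 -> outside (row miss)
  C: rows 2-6 cols 8-9 -> covers
  D: rows 2-4 cols 3-5 -> outside (row miss)
Count covering = 1

Answer: 1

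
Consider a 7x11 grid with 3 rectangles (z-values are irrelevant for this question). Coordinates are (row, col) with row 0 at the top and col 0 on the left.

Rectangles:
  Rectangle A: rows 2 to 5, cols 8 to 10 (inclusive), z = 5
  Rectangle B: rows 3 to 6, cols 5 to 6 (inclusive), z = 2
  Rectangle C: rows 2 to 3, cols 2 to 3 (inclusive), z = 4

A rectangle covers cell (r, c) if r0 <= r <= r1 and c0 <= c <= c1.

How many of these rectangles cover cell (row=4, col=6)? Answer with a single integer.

Answer: 1

Derivation:
Check cell (4,6):
  A: rows 2-5 cols 8-10 -> outside (col miss)
  B: rows 3-6 cols 5-6 -> covers
  C: rows 2-3 cols 2-3 -> outside (row miss)
Count covering = 1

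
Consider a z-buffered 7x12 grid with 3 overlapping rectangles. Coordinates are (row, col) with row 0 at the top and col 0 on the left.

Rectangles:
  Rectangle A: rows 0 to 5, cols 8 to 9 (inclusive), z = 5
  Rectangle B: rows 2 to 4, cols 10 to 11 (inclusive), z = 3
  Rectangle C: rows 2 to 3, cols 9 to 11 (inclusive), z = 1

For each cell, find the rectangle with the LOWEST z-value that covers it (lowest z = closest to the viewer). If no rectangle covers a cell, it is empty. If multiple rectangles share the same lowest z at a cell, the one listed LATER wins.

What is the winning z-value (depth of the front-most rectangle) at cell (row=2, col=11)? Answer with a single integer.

Answer: 1

Derivation:
Check cell (2,11):
  A: rows 0-5 cols 8-9 -> outside (col miss)
  B: rows 2-4 cols 10-11 z=3 -> covers; best now B (z=3)
  C: rows 2-3 cols 9-11 z=1 -> covers; best now C (z=1)
Winner: C at z=1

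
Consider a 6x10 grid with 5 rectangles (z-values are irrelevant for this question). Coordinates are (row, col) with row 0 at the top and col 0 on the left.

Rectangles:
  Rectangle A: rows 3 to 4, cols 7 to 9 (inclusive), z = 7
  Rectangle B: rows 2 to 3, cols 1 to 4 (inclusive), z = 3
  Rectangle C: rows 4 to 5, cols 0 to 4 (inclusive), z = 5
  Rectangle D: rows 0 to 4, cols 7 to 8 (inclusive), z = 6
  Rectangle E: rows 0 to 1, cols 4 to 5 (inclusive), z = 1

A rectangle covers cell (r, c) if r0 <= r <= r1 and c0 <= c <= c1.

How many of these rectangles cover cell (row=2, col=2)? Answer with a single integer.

Check cell (2,2):
  A: rows 3-4 cols 7-9 -> outside (row miss)
  B: rows 2-3 cols 1-4 -> covers
  C: rows 4-5 cols 0-4 -> outside (row miss)
  D: rows 0-4 cols 7-8 -> outside (col miss)
  E: rows 0-1 cols 4-5 -> outside (row miss)
Count covering = 1

Answer: 1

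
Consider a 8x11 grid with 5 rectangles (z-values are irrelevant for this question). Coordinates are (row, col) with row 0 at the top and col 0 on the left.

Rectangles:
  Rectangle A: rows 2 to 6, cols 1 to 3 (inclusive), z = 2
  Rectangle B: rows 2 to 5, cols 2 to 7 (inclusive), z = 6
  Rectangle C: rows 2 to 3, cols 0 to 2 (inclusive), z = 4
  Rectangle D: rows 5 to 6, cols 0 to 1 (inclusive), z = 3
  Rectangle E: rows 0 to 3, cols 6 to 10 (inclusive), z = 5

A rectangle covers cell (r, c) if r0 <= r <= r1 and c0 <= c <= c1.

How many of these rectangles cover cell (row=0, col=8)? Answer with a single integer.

Answer: 1

Derivation:
Check cell (0,8):
  A: rows 2-6 cols 1-3 -> outside (row miss)
  B: rows 2-5 cols 2-7 -> outside (row miss)
  C: rows 2-3 cols 0-2 -> outside (row miss)
  D: rows 5-6 cols 0-1 -> outside (row miss)
  E: rows 0-3 cols 6-10 -> covers
Count covering = 1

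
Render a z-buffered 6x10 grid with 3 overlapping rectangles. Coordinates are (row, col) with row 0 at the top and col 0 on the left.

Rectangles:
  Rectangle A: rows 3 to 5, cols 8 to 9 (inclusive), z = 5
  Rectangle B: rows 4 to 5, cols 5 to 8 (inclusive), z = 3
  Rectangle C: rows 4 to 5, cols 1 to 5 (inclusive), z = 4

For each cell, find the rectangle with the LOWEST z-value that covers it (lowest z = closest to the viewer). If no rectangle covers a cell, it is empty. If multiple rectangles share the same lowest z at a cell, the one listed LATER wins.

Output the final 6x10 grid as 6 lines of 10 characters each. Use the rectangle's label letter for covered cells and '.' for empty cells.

..........
..........
..........
........AA
.CCCCBBBBA
.CCCCBBBBA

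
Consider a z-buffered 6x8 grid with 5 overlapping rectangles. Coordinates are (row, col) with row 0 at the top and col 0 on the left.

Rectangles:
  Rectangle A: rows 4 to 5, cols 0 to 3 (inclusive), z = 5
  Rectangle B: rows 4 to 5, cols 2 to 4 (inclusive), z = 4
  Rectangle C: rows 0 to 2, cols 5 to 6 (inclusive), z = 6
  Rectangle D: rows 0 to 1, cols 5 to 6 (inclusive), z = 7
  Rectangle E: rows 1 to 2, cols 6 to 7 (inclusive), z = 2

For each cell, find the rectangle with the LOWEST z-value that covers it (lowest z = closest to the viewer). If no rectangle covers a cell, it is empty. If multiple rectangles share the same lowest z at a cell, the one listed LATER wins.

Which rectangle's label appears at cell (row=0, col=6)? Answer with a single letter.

Answer: C

Derivation:
Check cell (0,6):
  A: rows 4-5 cols 0-3 -> outside (row miss)
  B: rows 4-5 cols 2-4 -> outside (row miss)
  C: rows 0-2 cols 5-6 z=6 -> covers; best now C (z=6)
  D: rows 0-1 cols 5-6 z=7 -> covers; best now C (z=6)
  E: rows 1-2 cols 6-7 -> outside (row miss)
Winner: C at z=6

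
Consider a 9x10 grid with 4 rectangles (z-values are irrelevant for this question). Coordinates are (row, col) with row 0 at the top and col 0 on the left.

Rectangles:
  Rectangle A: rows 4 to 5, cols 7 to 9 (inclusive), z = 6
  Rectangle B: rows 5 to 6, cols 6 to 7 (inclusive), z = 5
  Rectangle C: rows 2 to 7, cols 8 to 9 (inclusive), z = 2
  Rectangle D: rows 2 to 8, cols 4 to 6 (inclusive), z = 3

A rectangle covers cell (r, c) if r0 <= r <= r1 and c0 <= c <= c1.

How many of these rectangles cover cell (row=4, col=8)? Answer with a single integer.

Check cell (4,8):
  A: rows 4-5 cols 7-9 -> covers
  B: rows 5-6 cols 6-7 -> outside (row miss)
  C: rows 2-7 cols 8-9 -> covers
  D: rows 2-8 cols 4-6 -> outside (col miss)
Count covering = 2

Answer: 2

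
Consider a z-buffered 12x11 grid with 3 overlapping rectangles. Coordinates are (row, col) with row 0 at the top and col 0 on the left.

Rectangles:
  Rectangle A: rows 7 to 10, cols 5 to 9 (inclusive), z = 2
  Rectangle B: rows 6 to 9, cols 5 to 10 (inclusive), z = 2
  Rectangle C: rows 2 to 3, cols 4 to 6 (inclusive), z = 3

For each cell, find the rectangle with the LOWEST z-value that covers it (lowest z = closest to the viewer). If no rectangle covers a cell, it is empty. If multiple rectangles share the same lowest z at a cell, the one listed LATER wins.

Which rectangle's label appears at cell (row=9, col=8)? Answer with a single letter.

Check cell (9,8):
  A: rows 7-10 cols 5-9 z=2 -> covers; best now A (z=2)
  B: rows 6-9 cols 5-10 z=2 -> covers; best now B (z=2)
  C: rows 2-3 cols 4-6 -> outside (row miss)
Winner: B at z=2

Answer: B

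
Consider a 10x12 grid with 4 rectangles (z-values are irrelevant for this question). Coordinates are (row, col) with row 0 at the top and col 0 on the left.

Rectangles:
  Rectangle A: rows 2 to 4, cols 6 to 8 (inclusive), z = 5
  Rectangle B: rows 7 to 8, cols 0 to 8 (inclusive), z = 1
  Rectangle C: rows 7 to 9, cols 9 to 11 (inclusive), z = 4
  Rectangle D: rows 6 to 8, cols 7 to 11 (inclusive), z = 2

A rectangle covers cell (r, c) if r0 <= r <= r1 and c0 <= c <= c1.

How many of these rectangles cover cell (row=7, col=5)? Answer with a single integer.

Check cell (7,5):
  A: rows 2-4 cols 6-8 -> outside (row miss)
  B: rows 7-8 cols 0-8 -> covers
  C: rows 7-9 cols 9-11 -> outside (col miss)
  D: rows 6-8 cols 7-11 -> outside (col miss)
Count covering = 1

Answer: 1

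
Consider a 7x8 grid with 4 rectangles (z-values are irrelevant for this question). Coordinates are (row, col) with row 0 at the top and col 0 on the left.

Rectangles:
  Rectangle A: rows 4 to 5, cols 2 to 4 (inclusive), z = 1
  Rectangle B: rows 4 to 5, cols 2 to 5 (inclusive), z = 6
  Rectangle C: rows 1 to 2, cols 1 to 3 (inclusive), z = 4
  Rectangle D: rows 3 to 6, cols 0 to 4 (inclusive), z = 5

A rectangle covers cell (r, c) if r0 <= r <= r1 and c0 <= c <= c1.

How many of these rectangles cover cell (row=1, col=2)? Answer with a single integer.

Answer: 1

Derivation:
Check cell (1,2):
  A: rows 4-5 cols 2-4 -> outside (row miss)
  B: rows 4-5 cols 2-5 -> outside (row miss)
  C: rows 1-2 cols 1-3 -> covers
  D: rows 3-6 cols 0-4 -> outside (row miss)
Count covering = 1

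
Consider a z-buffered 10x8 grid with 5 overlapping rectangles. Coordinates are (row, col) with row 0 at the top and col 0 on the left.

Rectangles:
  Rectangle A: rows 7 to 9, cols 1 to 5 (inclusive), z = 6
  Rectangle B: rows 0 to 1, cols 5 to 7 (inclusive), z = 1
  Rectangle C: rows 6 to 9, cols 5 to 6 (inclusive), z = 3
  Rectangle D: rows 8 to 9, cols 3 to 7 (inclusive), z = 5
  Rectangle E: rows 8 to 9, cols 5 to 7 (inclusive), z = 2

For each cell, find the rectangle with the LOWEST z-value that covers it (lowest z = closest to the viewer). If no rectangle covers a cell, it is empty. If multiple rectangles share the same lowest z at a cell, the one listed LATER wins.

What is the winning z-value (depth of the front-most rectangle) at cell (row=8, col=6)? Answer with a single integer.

Answer: 2

Derivation:
Check cell (8,6):
  A: rows 7-9 cols 1-5 -> outside (col miss)
  B: rows 0-1 cols 5-7 -> outside (row miss)
  C: rows 6-9 cols 5-6 z=3 -> covers; best now C (z=3)
  D: rows 8-9 cols 3-7 z=5 -> covers; best now C (z=3)
  E: rows 8-9 cols 5-7 z=2 -> covers; best now E (z=2)
Winner: E at z=2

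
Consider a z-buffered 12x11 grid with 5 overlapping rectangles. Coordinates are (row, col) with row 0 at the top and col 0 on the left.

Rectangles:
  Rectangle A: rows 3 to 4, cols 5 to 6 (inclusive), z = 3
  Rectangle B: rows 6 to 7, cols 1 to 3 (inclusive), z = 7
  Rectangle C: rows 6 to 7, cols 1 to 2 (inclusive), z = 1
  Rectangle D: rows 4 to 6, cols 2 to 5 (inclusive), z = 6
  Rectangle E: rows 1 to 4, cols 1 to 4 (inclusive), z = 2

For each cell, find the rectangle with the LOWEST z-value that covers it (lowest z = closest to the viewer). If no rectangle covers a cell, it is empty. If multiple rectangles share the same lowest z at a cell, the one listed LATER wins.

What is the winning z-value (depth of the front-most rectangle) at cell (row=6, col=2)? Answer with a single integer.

Answer: 1

Derivation:
Check cell (6,2):
  A: rows 3-4 cols 5-6 -> outside (row miss)
  B: rows 6-7 cols 1-3 z=7 -> covers; best now B (z=7)
  C: rows 6-7 cols 1-2 z=1 -> covers; best now C (z=1)
  D: rows 4-6 cols 2-5 z=6 -> covers; best now C (z=1)
  E: rows 1-4 cols 1-4 -> outside (row miss)
Winner: C at z=1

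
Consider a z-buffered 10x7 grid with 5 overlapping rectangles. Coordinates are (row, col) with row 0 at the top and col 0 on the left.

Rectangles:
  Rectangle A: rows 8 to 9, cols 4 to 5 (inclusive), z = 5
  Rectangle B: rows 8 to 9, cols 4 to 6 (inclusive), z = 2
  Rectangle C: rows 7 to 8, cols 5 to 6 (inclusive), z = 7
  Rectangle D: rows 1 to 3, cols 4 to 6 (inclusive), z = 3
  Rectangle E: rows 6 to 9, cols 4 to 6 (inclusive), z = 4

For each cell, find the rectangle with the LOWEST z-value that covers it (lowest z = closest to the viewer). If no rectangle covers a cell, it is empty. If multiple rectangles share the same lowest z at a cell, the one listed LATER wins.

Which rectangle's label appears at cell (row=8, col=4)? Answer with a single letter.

Answer: B

Derivation:
Check cell (8,4):
  A: rows 8-9 cols 4-5 z=5 -> covers; best now A (z=5)
  B: rows 8-9 cols 4-6 z=2 -> covers; best now B (z=2)
  C: rows 7-8 cols 5-6 -> outside (col miss)
  D: rows 1-3 cols 4-6 -> outside (row miss)
  E: rows 6-9 cols 4-6 z=4 -> covers; best now B (z=2)
Winner: B at z=2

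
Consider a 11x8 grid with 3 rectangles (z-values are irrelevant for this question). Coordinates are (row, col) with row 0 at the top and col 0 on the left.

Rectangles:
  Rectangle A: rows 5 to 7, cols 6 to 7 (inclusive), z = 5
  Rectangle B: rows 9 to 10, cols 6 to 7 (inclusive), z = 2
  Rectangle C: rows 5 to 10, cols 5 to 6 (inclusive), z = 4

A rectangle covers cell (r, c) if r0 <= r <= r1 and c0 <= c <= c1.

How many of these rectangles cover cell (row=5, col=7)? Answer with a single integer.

Answer: 1

Derivation:
Check cell (5,7):
  A: rows 5-7 cols 6-7 -> covers
  B: rows 9-10 cols 6-7 -> outside (row miss)
  C: rows 5-10 cols 5-6 -> outside (col miss)
Count covering = 1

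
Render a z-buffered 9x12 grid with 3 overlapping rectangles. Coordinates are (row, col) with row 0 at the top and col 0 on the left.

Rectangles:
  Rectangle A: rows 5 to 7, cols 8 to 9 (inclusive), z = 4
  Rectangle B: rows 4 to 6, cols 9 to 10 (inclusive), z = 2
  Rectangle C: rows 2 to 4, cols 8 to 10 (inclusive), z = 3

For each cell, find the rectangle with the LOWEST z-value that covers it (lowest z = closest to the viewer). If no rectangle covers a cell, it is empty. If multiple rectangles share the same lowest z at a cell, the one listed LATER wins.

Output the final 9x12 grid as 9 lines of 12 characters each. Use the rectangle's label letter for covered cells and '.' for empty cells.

............
............
........CCC.
........CCC.
........CBB.
........ABB.
........ABB.
........AA..
............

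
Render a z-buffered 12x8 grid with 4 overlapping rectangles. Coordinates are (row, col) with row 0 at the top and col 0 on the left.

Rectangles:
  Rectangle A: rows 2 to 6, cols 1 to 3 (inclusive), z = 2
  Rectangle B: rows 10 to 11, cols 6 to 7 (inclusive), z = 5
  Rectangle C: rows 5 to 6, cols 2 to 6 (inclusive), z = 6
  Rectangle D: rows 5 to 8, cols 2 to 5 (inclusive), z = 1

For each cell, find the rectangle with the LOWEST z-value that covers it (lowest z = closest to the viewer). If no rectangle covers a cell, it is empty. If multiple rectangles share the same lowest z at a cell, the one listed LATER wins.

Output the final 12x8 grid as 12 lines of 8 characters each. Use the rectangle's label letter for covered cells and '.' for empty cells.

........
........
.AAA....
.AAA....
.AAA....
.ADDDDC.
.ADDDDC.
..DDDD..
..DDDD..
........
......BB
......BB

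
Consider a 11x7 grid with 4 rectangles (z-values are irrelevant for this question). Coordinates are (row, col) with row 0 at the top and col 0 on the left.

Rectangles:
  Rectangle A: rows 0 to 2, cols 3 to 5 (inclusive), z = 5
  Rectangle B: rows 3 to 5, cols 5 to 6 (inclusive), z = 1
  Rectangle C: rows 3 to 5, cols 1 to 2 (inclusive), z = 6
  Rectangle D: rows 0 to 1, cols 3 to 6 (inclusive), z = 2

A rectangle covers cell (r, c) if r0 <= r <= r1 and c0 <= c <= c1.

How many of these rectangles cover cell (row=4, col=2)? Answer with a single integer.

Answer: 1

Derivation:
Check cell (4,2):
  A: rows 0-2 cols 3-5 -> outside (row miss)
  B: rows 3-5 cols 5-6 -> outside (col miss)
  C: rows 3-5 cols 1-2 -> covers
  D: rows 0-1 cols 3-6 -> outside (row miss)
Count covering = 1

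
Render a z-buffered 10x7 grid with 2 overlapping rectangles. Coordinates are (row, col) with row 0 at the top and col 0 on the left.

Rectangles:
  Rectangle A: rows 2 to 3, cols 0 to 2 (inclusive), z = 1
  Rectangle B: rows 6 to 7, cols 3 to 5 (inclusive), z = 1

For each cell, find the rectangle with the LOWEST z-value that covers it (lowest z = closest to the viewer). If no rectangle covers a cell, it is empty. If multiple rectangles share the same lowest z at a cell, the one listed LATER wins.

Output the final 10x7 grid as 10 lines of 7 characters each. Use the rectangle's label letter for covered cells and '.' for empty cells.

.......
.......
AAA....
AAA....
.......
.......
...BBB.
...BBB.
.......
.......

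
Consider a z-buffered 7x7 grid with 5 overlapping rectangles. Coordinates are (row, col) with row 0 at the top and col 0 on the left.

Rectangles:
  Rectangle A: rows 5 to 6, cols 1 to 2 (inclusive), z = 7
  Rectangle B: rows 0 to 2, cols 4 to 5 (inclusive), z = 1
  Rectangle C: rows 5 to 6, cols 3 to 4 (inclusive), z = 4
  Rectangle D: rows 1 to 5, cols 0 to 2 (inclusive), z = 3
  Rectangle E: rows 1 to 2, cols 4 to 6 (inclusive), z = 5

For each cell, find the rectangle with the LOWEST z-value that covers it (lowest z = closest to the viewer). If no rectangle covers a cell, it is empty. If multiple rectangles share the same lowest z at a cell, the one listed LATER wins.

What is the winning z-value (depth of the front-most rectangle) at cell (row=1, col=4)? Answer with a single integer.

Check cell (1,4):
  A: rows 5-6 cols 1-2 -> outside (row miss)
  B: rows 0-2 cols 4-5 z=1 -> covers; best now B (z=1)
  C: rows 5-6 cols 3-4 -> outside (row miss)
  D: rows 1-5 cols 0-2 -> outside (col miss)
  E: rows 1-2 cols 4-6 z=5 -> covers; best now B (z=1)
Winner: B at z=1

Answer: 1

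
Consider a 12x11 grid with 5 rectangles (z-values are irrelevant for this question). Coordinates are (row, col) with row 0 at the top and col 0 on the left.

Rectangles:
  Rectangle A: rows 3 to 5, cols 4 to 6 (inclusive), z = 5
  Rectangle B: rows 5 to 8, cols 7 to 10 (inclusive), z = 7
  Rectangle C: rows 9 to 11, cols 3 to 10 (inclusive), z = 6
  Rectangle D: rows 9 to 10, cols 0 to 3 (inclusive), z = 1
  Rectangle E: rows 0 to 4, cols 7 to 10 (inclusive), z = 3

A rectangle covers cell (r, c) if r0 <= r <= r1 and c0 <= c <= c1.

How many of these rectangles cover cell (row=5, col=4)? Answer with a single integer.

Answer: 1

Derivation:
Check cell (5,4):
  A: rows 3-5 cols 4-6 -> covers
  B: rows 5-8 cols 7-10 -> outside (col miss)
  C: rows 9-11 cols 3-10 -> outside (row miss)
  D: rows 9-10 cols 0-3 -> outside (row miss)
  E: rows 0-4 cols 7-10 -> outside (row miss)
Count covering = 1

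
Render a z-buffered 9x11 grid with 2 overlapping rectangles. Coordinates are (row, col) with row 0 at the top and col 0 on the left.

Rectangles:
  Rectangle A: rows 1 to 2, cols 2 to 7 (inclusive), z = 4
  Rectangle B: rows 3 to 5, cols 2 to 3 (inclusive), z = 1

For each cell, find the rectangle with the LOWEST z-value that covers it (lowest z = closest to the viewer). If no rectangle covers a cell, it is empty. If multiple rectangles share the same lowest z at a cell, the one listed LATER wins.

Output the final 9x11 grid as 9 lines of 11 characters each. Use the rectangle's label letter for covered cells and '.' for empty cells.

...........
..AAAAAA...
..AAAAAA...
..BB.......
..BB.......
..BB.......
...........
...........
...........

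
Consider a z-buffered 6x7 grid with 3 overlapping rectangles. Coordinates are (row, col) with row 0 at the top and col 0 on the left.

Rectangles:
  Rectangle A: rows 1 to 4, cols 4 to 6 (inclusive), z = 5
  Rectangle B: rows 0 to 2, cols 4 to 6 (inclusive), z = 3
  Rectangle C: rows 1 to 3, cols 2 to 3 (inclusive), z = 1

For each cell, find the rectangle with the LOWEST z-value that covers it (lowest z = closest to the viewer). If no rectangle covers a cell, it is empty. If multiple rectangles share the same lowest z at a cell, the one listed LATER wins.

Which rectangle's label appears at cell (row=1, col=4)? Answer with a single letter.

Check cell (1,4):
  A: rows 1-4 cols 4-6 z=5 -> covers; best now A (z=5)
  B: rows 0-2 cols 4-6 z=3 -> covers; best now B (z=3)
  C: rows 1-3 cols 2-3 -> outside (col miss)
Winner: B at z=3

Answer: B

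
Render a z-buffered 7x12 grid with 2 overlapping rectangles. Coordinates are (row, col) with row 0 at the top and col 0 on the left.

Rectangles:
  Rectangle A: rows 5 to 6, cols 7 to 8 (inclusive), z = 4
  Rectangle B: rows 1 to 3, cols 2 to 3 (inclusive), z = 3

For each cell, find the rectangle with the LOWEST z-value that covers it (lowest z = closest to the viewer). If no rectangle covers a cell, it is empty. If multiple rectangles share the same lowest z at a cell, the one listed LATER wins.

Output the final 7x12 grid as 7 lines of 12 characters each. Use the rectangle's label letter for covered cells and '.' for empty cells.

............
..BB........
..BB........
..BB........
............
.......AA...
.......AA...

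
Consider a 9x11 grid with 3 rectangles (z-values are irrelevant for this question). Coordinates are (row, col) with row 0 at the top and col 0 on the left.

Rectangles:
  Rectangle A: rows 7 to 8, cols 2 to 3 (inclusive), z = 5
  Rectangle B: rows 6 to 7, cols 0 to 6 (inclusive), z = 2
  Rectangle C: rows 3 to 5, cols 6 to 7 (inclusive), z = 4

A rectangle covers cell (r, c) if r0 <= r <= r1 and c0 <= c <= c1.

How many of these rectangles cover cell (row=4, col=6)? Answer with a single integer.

Check cell (4,6):
  A: rows 7-8 cols 2-3 -> outside (row miss)
  B: rows 6-7 cols 0-6 -> outside (row miss)
  C: rows 3-5 cols 6-7 -> covers
Count covering = 1

Answer: 1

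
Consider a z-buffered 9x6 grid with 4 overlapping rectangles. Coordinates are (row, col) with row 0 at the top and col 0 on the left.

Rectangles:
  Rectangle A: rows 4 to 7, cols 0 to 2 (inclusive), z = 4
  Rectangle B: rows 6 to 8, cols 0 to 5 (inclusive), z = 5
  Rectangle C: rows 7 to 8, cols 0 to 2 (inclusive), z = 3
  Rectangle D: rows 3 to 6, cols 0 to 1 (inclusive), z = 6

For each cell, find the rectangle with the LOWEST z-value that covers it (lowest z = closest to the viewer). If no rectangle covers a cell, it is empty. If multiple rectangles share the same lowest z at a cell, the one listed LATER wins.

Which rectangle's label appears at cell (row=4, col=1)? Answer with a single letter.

Check cell (4,1):
  A: rows 4-7 cols 0-2 z=4 -> covers; best now A (z=4)
  B: rows 6-8 cols 0-5 -> outside (row miss)
  C: rows 7-8 cols 0-2 -> outside (row miss)
  D: rows 3-6 cols 0-1 z=6 -> covers; best now A (z=4)
Winner: A at z=4

Answer: A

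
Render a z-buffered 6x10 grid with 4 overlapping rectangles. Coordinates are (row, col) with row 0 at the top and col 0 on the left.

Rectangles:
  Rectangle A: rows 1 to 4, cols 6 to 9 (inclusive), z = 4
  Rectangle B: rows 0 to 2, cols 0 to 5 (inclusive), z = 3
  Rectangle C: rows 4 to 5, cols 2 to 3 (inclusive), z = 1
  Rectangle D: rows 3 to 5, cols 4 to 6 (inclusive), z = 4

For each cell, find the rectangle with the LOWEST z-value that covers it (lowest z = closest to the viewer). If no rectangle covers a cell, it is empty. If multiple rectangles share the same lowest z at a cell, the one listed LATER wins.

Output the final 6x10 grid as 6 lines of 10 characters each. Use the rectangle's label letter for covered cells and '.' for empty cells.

BBBBBB....
BBBBBBAAAA
BBBBBBAAAA
....DDDAAA
..CCDDDAAA
..CCDDD...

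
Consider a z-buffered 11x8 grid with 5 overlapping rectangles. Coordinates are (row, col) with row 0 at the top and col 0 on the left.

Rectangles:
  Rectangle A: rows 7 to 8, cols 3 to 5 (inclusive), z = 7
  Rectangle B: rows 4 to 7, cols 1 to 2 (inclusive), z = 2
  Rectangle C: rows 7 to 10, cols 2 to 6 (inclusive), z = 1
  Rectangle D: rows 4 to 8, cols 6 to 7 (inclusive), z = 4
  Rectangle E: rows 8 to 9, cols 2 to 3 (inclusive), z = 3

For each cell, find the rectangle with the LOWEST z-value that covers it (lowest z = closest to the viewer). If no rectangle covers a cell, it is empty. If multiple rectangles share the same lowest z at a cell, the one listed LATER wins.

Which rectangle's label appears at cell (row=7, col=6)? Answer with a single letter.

Check cell (7,6):
  A: rows 7-8 cols 3-5 -> outside (col miss)
  B: rows 4-7 cols 1-2 -> outside (col miss)
  C: rows 7-10 cols 2-6 z=1 -> covers; best now C (z=1)
  D: rows 4-8 cols 6-7 z=4 -> covers; best now C (z=1)
  E: rows 8-9 cols 2-3 -> outside (row miss)
Winner: C at z=1

Answer: C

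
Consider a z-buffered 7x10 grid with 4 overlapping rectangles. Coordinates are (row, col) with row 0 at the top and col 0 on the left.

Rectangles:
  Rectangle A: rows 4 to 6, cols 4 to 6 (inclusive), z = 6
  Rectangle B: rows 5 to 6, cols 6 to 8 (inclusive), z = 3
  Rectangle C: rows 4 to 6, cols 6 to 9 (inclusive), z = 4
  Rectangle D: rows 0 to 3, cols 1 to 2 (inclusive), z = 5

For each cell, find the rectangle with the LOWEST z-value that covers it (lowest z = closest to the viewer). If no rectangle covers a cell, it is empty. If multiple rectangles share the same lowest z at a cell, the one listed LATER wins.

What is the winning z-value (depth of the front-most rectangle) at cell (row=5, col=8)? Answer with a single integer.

Check cell (5,8):
  A: rows 4-6 cols 4-6 -> outside (col miss)
  B: rows 5-6 cols 6-8 z=3 -> covers; best now B (z=3)
  C: rows 4-6 cols 6-9 z=4 -> covers; best now B (z=3)
  D: rows 0-3 cols 1-2 -> outside (row miss)
Winner: B at z=3

Answer: 3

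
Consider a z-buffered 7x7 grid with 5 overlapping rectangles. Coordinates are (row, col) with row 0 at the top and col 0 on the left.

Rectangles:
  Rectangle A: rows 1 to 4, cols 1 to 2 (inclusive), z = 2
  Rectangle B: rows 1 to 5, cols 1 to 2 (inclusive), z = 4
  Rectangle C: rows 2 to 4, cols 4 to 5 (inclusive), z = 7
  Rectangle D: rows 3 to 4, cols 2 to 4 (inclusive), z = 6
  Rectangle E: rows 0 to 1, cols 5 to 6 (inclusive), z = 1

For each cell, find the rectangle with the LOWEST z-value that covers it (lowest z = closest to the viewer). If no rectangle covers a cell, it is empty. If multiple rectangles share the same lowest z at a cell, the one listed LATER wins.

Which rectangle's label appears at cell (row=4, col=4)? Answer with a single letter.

Answer: D

Derivation:
Check cell (4,4):
  A: rows 1-4 cols 1-2 -> outside (col miss)
  B: rows 1-5 cols 1-2 -> outside (col miss)
  C: rows 2-4 cols 4-5 z=7 -> covers; best now C (z=7)
  D: rows 3-4 cols 2-4 z=6 -> covers; best now D (z=6)
  E: rows 0-1 cols 5-6 -> outside (row miss)
Winner: D at z=6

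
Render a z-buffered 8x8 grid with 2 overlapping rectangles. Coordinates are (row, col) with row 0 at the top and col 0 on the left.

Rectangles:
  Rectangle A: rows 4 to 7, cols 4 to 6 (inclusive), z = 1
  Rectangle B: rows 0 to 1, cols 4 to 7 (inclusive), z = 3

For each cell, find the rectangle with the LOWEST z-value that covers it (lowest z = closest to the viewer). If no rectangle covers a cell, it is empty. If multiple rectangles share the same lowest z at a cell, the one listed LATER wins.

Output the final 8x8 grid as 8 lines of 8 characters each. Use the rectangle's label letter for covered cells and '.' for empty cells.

....BBBB
....BBBB
........
........
....AAA.
....AAA.
....AAA.
....AAA.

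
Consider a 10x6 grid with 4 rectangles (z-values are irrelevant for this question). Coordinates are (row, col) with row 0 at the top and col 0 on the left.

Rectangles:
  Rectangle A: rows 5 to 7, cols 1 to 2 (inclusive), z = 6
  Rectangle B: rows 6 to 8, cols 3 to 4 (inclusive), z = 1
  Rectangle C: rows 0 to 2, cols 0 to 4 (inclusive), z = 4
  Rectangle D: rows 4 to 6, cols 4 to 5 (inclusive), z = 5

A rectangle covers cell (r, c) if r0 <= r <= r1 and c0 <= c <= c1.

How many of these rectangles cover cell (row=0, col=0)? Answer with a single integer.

Answer: 1

Derivation:
Check cell (0,0):
  A: rows 5-7 cols 1-2 -> outside (row miss)
  B: rows 6-8 cols 3-4 -> outside (row miss)
  C: rows 0-2 cols 0-4 -> covers
  D: rows 4-6 cols 4-5 -> outside (row miss)
Count covering = 1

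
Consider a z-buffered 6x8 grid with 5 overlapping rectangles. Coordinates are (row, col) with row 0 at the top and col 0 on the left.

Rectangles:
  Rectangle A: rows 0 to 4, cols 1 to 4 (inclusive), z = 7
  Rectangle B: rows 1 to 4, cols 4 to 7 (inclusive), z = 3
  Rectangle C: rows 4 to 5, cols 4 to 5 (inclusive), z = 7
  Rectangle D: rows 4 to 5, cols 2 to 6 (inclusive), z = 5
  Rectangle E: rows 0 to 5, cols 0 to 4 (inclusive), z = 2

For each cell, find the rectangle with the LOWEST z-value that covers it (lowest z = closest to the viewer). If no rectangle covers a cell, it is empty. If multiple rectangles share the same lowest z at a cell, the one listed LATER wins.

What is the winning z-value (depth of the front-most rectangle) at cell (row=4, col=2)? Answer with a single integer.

Answer: 2

Derivation:
Check cell (4,2):
  A: rows 0-4 cols 1-4 z=7 -> covers; best now A (z=7)
  B: rows 1-4 cols 4-7 -> outside (col miss)
  C: rows 4-5 cols 4-5 -> outside (col miss)
  D: rows 4-5 cols 2-6 z=5 -> covers; best now D (z=5)
  E: rows 0-5 cols 0-4 z=2 -> covers; best now E (z=2)
Winner: E at z=2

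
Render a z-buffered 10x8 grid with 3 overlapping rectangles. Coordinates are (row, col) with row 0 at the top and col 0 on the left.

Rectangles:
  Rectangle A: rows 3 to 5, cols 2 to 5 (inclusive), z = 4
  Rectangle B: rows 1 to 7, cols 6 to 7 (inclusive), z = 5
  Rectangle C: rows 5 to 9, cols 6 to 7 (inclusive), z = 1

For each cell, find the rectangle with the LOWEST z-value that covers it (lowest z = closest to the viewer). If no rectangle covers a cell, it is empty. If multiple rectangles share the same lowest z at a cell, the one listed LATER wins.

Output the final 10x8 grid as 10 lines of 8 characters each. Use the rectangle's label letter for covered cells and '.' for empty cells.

........
......BB
......BB
..AAAABB
..AAAABB
..AAAACC
......CC
......CC
......CC
......CC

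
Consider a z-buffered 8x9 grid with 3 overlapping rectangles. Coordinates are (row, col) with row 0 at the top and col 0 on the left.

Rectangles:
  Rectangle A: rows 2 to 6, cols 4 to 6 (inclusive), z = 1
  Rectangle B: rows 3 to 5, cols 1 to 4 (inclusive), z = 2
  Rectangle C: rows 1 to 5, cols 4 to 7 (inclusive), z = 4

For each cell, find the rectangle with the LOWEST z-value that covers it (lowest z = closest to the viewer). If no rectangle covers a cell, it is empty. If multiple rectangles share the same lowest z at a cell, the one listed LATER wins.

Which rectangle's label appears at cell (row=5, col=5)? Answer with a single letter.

Answer: A

Derivation:
Check cell (5,5):
  A: rows 2-6 cols 4-6 z=1 -> covers; best now A (z=1)
  B: rows 3-5 cols 1-4 -> outside (col miss)
  C: rows 1-5 cols 4-7 z=4 -> covers; best now A (z=1)
Winner: A at z=1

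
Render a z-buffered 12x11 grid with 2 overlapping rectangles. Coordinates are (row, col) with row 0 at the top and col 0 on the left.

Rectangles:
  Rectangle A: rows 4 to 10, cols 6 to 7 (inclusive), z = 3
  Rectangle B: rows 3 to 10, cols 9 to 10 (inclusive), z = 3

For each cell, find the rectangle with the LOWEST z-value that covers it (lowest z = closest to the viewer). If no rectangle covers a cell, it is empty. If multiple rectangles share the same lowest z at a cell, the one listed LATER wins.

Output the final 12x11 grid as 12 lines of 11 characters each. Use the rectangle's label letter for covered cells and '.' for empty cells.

...........
...........
...........
.........BB
......AA.BB
......AA.BB
......AA.BB
......AA.BB
......AA.BB
......AA.BB
......AA.BB
...........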